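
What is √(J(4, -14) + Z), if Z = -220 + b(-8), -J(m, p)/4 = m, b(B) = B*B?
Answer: 2*I*√43 ≈ 13.115*I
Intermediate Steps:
b(B) = B²
J(m, p) = -4*m
Z = -156 (Z = -220 + (-8)² = -220 + 64 = -156)
√(J(4, -14) + Z) = √(-4*4 - 156) = √(-16 - 156) = √(-172) = 2*I*√43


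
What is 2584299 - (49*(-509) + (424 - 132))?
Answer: 2608948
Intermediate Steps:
2584299 - (49*(-509) + (424 - 132)) = 2584299 - (-24941 + 292) = 2584299 - 1*(-24649) = 2584299 + 24649 = 2608948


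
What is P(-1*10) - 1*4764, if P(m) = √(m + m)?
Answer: -4764 + 2*I*√5 ≈ -4764.0 + 4.4721*I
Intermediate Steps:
P(m) = √2*√m (P(m) = √(2*m) = √2*√m)
P(-1*10) - 1*4764 = √2*√(-1*10) - 1*4764 = √2*√(-10) - 4764 = √2*(I*√10) - 4764 = 2*I*√5 - 4764 = -4764 + 2*I*√5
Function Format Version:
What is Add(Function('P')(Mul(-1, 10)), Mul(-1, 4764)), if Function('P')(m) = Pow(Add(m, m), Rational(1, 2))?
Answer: Add(-4764, Mul(2, I, Pow(5, Rational(1, 2)))) ≈ Add(-4764.0, Mul(4.4721, I))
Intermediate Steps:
Function('P')(m) = Mul(Pow(2, Rational(1, 2)), Pow(m, Rational(1, 2))) (Function('P')(m) = Pow(Mul(2, m), Rational(1, 2)) = Mul(Pow(2, Rational(1, 2)), Pow(m, Rational(1, 2))))
Add(Function('P')(Mul(-1, 10)), Mul(-1, 4764)) = Add(Mul(Pow(2, Rational(1, 2)), Pow(Mul(-1, 10), Rational(1, 2))), Mul(-1, 4764)) = Add(Mul(Pow(2, Rational(1, 2)), Pow(-10, Rational(1, 2))), -4764) = Add(Mul(Pow(2, Rational(1, 2)), Mul(I, Pow(10, Rational(1, 2)))), -4764) = Add(Mul(2, I, Pow(5, Rational(1, 2))), -4764) = Add(-4764, Mul(2, I, Pow(5, Rational(1, 2))))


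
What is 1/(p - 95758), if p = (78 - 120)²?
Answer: -1/93994 ≈ -1.0639e-5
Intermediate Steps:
p = 1764 (p = (-42)² = 1764)
1/(p - 95758) = 1/(1764 - 95758) = 1/(-93994) = -1/93994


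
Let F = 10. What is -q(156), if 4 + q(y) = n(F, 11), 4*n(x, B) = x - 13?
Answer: 19/4 ≈ 4.7500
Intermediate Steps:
n(x, B) = -13/4 + x/4 (n(x, B) = (x - 13)/4 = (-13 + x)/4 = -13/4 + x/4)
q(y) = -19/4 (q(y) = -4 + (-13/4 + (¼)*10) = -4 + (-13/4 + 5/2) = -4 - ¾ = -19/4)
-q(156) = -1*(-19/4) = 19/4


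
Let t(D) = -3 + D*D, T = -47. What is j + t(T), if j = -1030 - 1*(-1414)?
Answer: 2590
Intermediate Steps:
t(D) = -3 + D²
j = 384 (j = -1030 + 1414 = 384)
j + t(T) = 384 + (-3 + (-47)²) = 384 + (-3 + 2209) = 384 + 2206 = 2590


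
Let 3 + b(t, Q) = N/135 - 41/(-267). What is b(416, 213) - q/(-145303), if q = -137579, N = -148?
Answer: -8536305401/1745815545 ≈ -4.8896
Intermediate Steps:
b(t, Q) = -47372/12015 (b(t, Q) = -3 + (-148/135 - 41/(-267)) = -3 + (-148*1/135 - 41*(-1/267)) = -3 + (-148/135 + 41/267) = -3 - 11327/12015 = -47372/12015)
b(416, 213) - q/(-145303) = -47372/12015 - (-137579)/(-145303) = -47372/12015 - (-137579)*(-1)/145303 = -47372/12015 - 1*137579/145303 = -47372/12015 - 137579/145303 = -8536305401/1745815545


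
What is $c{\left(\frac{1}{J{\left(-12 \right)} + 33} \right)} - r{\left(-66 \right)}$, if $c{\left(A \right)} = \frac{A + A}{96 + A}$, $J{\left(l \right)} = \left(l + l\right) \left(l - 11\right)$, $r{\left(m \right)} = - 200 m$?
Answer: $- \frac{741325198}{56161} \approx -13200.0$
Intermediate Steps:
$J{\left(l \right)} = 2 l \left(-11 + l\right)$
$c{\left(A \right)} = \frac{2 A}{96 + A}$
$c{\left(\frac{1}{J{\left(-12 \right)} + 33} \right)} - r{\left(-66 \right)} = \frac{2}{\left(2 \left(-12\right) \left(-11 - 12\right) + 33\right) \left(96 + \frac{1}{2 \left(-12\right) \left(-11 - 12\right) + 33}\right)} - \left(-200\right) \left(-66\right) = \frac{2}{\left(2 \left(-12\right) \left(-23\right) + 33\right) \left(96 + \frac{1}{2 \left(-12\right) \left(-23\right) + 33}\right)} - 13200 = \frac{2}{\left(552 + 33\right) \left(96 + \frac{1}{552 + 33}\right)} - 13200 = \frac{2}{585 \left(96 + \frac{1}{585}\right)} - 13200 = 2 \cdot \frac{1}{585} \frac{1}{96 + \frac{1}{585}} - 13200 = 2 \cdot \frac{1}{585} \frac{1}{\frac{56161}{585}} - 13200 = 2 \cdot \frac{1}{585} \cdot \frac{585}{56161} - 13200 = \frac{2}{56161} - 13200 = - \frac{741325198}{56161}$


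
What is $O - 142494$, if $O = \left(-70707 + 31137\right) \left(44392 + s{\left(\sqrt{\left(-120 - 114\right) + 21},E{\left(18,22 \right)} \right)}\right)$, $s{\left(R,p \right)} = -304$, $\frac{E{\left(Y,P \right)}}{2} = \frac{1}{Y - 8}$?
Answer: $-1744704654$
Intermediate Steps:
$E{\left(Y,P \right)} = \frac{2}{-8 + Y}$ ($E{\left(Y,P \right)} = \frac{2}{Y - 8} = \frac{2}{-8 + Y}$)
$O = -1744562160$ ($O = \left(-70707 + 31137\right) \left(44392 - 304\right) = \left(-39570\right) 44088 = -1744562160$)
$O - 142494 = -1744562160 - 142494 = -1744704654$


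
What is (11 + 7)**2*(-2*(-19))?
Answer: 12312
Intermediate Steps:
(11 + 7)**2*(-2*(-19)) = 18**2*38 = 324*38 = 12312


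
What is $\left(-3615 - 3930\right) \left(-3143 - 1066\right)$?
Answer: $31756905$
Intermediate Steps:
$\left(-3615 - 3930\right) \left(-3143 - 1066\right) = \left(-7545\right) \left(-4209\right) = 31756905$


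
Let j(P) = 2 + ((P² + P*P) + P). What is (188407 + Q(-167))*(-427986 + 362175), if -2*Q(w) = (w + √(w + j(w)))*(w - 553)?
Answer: -8442695757 - 23691960*√55446 ≈ -1.4021e+10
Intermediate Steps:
j(P) = 2 + P + 2*P² (j(P) = 2 + ((P² + P²) + P) = 2 + (2*P² + P) = 2 + (P + 2*P²) = 2 + P + 2*P²)
Q(w) = -(-553 + w)*(w + √(2 + 2*w + 2*w²))/2 (Q(w) = -(w + √(w + (2 + w + 2*w²)))*(w - 553)/2 = -(w + √(2 + 2*w + 2*w²))*(-553 + w)/2 = -(-553 + w)*(w + √(2 + 2*w + 2*w²))/2)
(188407 + Q(-167))*(-427986 + 362175) = (188407 + (-½*(-167)² + (553/2)*(-167) + 553*√2*√(1 - 167 + (-167)²)/2 - ½*(-167)*√2*√(1 - 167 + (-167)²)))*(-427986 + 362175) = (188407 + (-½*27889 - 92351/2 + 553*√2*√(1 - 167 + 27889)/2 - ½*(-167)*√2*√(1 - 167 + 27889)))*(-65811) = (188407 + (-27889/2 - 92351/2 + 553*√2*√27723/2 - ½*(-167)*√2*√27723))*(-65811) = (188407 + (-27889/2 - 92351/2 + 553*√55446/2 + 167*√55446/2))*(-65811) = (188407 + (-60120 + 360*√55446))*(-65811) = (128287 + 360*√55446)*(-65811) = -8442695757 - 23691960*√55446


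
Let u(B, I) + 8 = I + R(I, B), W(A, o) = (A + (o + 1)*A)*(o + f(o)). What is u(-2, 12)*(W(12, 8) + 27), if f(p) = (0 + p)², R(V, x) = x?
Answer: 17334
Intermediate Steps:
f(p) = p²
W(A, o) = (A + A*(1 + o))*(o + o²) (W(A, o) = (A + (o + 1)*A)*(o + o²) = (A + (1 + o)*A)*(o + o²) = (A + A*(1 + o))*(o + o²))
u(B, I) = -8 + B + I (u(B, I) = -8 + (I + B) = -8 + (B + I) = -8 + B + I)
u(-2, 12)*(W(12, 8) + 27) = (-8 - 2 + 12)*(12*8*(2 + 8² + 3*8) + 27) = 2*(12*8*(2 + 64 + 24) + 27) = 2*(12*8*90 + 27) = 2*(8640 + 27) = 2*8667 = 17334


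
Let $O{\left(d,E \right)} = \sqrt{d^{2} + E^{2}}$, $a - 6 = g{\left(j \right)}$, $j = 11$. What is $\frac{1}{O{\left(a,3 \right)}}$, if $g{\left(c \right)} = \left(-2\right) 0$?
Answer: $\frac{\sqrt{5}}{15} \approx 0.14907$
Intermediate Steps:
$g{\left(c \right)} = 0$
$a = 6$ ($a = 6 + 0 = 6$)
$O{\left(d,E \right)} = \sqrt{E^{2} + d^{2}}$
$\frac{1}{O{\left(a,3 \right)}} = \frac{1}{\sqrt{3^{2} + 6^{2}}} = \frac{1}{\sqrt{9 + 36}} = \frac{1}{\sqrt{45}} = \frac{1}{3 \sqrt{5}} = \frac{\sqrt{5}}{15}$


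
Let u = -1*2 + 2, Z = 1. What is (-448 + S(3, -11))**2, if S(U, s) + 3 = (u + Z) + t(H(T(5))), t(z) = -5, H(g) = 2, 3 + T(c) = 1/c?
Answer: 207025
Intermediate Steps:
T(c) = -3 + 1/c
u = 0 (u = -2 + 2 = 0)
S(U, s) = -7 (S(U, s) = -3 + ((0 + 1) - 5) = -3 + (1 - 5) = -3 - 4 = -7)
(-448 + S(3, -11))**2 = (-448 - 7)**2 = (-455)**2 = 207025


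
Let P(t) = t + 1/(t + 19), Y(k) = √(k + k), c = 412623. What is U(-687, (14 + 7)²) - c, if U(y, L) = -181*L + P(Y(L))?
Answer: -256563343/521 + 10962*√2/521 ≈ -4.9241e+5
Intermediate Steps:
Y(k) = √2*√k (Y(k) = √(2*k) = √2*√k)
P(t) = t + 1/(19 + t)
U(y, L) = -181*L + (1 + 2*L + 19*√2*√L)/(19 + √2*√L) (U(y, L) = -181*L + (1 + (√2*√L)² + 19*(√2*√L))/(19 + √2*√L) = -181*L + (1 + 2*L + 19*√2*√L)/(19 + √2*√L))
U(-687, (14 + 7)²) - c = (1 - 3437*(14 + 7)² - 181*√2*((14 + 7)²)^(3/2) + 19*√2*√((14 + 7)²))/(19 + √2*√((14 + 7)²)) - 1*412623 = (1 - 3437*21² - 181*√2*(21²)^(3/2) + 19*√2*√(21²))/(19 + √2*√(21²)) - 412623 = (1 - 3437*441 - 181*√2*441^(3/2) + 19*√2*√441)/(19 + √2*√441) - 412623 = (1 - 1515717 - 181*√2*9261 + 19*√2*21)/(19 + √2*21) - 412623 = (1 - 1515717 - 1676241*√2 + 399*√2)/(19 + 21*√2) - 412623 = (-1515716 - 1675842*√2)/(19 + 21*√2) - 412623 = -412623 + (-1515716 - 1675842*√2)/(19 + 21*√2)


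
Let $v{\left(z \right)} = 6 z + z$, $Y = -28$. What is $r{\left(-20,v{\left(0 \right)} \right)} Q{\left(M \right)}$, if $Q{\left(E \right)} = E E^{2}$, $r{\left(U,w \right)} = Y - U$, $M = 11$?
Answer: $-10648$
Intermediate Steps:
$v{\left(z \right)} = 7 z$
$r{\left(U,w \right)} = -28 - U$
$Q{\left(E \right)} = E^{3}$
$r{\left(-20,v{\left(0 \right)} \right)} Q{\left(M \right)} = \left(-28 - -20\right) 11^{3} = \left(-28 + 20\right) 1331 = \left(-8\right) 1331 = -10648$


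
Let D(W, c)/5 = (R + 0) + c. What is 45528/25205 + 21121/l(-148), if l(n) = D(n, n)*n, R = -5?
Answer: 1137406993/570742020 ≈ 1.9929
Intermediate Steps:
D(W, c) = -25 + 5*c (D(W, c) = 5*((-5 + 0) + c) = 5*(-5 + c) = -25 + 5*c)
l(n) = n*(-25 + 5*n) (l(n) = (-25 + 5*n)*n = n*(-25 + 5*n))
45528/25205 + 21121/l(-148) = 45528/25205 + 21121/((5*(-148)*(-5 - 148))) = 45528*(1/25205) + 21121/((5*(-148)*(-153))) = 45528/25205 + 21121/113220 = 1137406993/570742020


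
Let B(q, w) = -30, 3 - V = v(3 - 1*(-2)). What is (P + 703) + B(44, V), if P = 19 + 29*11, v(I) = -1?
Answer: 1011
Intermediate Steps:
V = 4 (V = 3 - 1*(-1) = 3 + 1 = 4)
P = 338 (P = 19 + 319 = 338)
(P + 703) + B(44, V) = (338 + 703) - 30 = 1041 - 30 = 1011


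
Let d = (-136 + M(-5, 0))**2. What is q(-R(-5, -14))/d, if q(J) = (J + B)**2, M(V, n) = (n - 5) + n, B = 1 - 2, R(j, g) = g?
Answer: 169/19881 ≈ 0.0085006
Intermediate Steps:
B = -1
M(V, n) = -5 + 2*n (M(V, n) = (-5 + n) + n = -5 + 2*n)
q(J) = (-1 + J)**2 (q(J) = (J - 1)**2 = (-1 + J)**2)
d = 19881 (d = (-136 + (-5 + 2*0))**2 = (-136 + (-5 + 0))**2 = (-136 - 5)**2 = (-141)**2 = 19881)
q(-R(-5, -14))/d = (-1 - 1*(-14))**2/19881 = (-1 + 14)**2*(1/19881) = 13**2*(1/19881) = 169*(1/19881) = 169/19881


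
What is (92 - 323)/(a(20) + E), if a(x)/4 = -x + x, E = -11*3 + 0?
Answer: 7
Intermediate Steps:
E = -33 (E = -33 + 0 = -33)
a(x) = 0 (a(x) = 4*(-x + x) = 4*0 = 0)
(92 - 323)/(a(20) + E) = (92 - 323)/(0 - 33) = -231/(-33) = -231*(-1/33) = 7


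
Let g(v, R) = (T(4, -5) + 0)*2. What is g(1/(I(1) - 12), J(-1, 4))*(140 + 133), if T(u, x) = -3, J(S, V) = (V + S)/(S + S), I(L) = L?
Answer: -1638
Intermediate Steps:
J(S, V) = (S + V)/(2*S) (J(S, V) = (S + V)/((2*S)) = (S + V)*(1/(2*S)) = (S + V)/(2*S))
g(v, R) = -6 (g(v, R) = (-3 + 0)*2 = -3*2 = -6)
g(1/(I(1) - 12), J(-1, 4))*(140 + 133) = -6*(140 + 133) = -6*273 = -1638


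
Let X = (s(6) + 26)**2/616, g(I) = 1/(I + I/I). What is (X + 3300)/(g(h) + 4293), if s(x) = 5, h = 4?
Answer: 10168805/13223056 ≈ 0.76902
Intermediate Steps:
g(I) = 1/(1 + I) (g(I) = 1/(I + 1) = 1/(1 + I))
X = 961/616 (X = (5 + 26)**2/616 = 31**2*(1/616) = 961*(1/616) = 961/616 ≈ 1.5601)
(X + 3300)/(g(h) + 4293) = (961/616 + 3300)/(1/(1 + 4) + 4293) = 2033761/(616*(1/5 + 4293)) = 2033761/(616*(21466/5)) = (2033761/616)*(5/21466) = 10168805/13223056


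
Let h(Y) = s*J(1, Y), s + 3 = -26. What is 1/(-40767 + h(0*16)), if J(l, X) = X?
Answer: -1/40767 ≈ -2.4530e-5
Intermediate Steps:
s = -29 (s = -3 - 26 = -29)
h(Y) = -29*Y
1/(-40767 + h(0*16)) = 1/(-40767 - 0*16) = 1/(-40767 - 29*0) = 1/(-40767 + 0) = 1/(-40767) = -1/40767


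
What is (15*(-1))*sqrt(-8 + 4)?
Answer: -30*I ≈ -30.0*I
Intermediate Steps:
(15*(-1))*sqrt(-8 + 4) = -30*I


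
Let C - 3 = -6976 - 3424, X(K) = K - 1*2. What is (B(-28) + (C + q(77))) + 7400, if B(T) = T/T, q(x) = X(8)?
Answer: -2990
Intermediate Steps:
X(K) = -2 + K (X(K) = K - 2 = -2 + K)
C = -10397 (C = 3 + (-6976 - 3424) = 3 - 10400 = -10397)
q(x) = 6 (q(x) = -2 + 8 = 6)
B(T) = 1
(B(-28) + (C + q(77))) + 7400 = (1 + (-10397 + 6)) + 7400 = (1 - 10391) + 7400 = -10390 + 7400 = -2990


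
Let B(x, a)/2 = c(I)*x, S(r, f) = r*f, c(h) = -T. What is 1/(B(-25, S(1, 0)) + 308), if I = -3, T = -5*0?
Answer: 1/308 ≈ 0.0032468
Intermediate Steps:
T = 0
c(h) = 0 (c(h) = -1*0 = 0)
S(r, f) = f*r
B(x, a) = 0 (B(x, a) = 2*(0*x) = 2*0 = 0)
1/(B(-25, S(1, 0)) + 308) = 1/(0 + 308) = 1/308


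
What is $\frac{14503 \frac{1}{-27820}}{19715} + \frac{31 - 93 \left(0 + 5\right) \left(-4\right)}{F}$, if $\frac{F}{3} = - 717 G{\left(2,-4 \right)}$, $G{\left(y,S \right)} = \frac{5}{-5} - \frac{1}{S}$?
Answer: $\frac{4148543325341}{3539285298900} \approx 1.1721$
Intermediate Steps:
$G{\left(y,S \right)} = -1 - \frac{1}{S}$ ($G{\left(y,S \right)} = 5 \left(- \frac{1}{5}\right) - \frac{1}{S} = -1 - \frac{1}{S}$)
$F = \frac{6453}{4}$ ($F = 3 \left(- 717 \frac{-1 - -4}{-4}\right) = 3 \left(- 717 \left(- \frac{-1 + 4}{4}\right)\right) = 3 \left(- 717 \left(\left(- \frac{1}{4}\right) 3\right)\right) = 3 \left(\left(-717\right) \left(- \frac{3}{4}\right)\right) = 3 \cdot \frac{2151}{4} = \frac{6453}{4} \approx 1613.3$)
$\frac{14503 \frac{1}{-27820}}{19715} + \frac{31 - 93 \left(0 + 5\right) \left(-4\right)}{F} = \frac{14503 \frac{1}{-27820}}{19715} + \frac{31 - 93 \left(0 + 5\right) \left(-4\right)}{\frac{6453}{4}} = 14503 \left(- \frac{1}{27820}\right) \frac{1}{19715} + \left(31 - 93 \cdot 5 \left(-4\right)\right) \frac{4}{6453} = \left(- \frac{14503}{27820}\right) \frac{1}{19715} + \left(31 - -1860\right) \frac{4}{6453} = - \frac{14503}{548471300} + \left(31 + 1860\right) \frac{4}{6453} = - \frac{14503}{548471300} + 1891 \cdot \frac{4}{6453} = - \frac{14503}{548471300} + \frac{7564}{6453} = \frac{4148543325341}{3539285298900}$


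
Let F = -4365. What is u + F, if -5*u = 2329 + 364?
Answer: -24518/5 ≈ -4903.6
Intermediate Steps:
u = -2693/5 (u = -(2329 + 364)/5 = -1/5*2693 = -2693/5 ≈ -538.60)
u + F = -2693/5 - 4365 = -24518/5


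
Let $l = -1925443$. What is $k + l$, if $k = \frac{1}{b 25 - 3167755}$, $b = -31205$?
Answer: $- \frac{7601417910841}{3947880} \approx -1.9254 \cdot 10^{6}$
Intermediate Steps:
$k = - \frac{1}{3947880}$ ($k = \frac{1}{\left(-31205\right) 25 - 3167755} = \frac{1}{-780125 - 3167755} = \frac{1}{-3947880} = - \frac{1}{3947880} \approx -2.533 \cdot 10^{-7}$)
$k + l = - \frac{1}{3947880} - 1925443 = - \frac{7601417910841}{3947880}$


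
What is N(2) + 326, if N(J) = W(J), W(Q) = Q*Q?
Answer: 330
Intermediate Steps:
W(Q) = Q**2
N(J) = J**2
N(2) + 326 = 2**2 + 326 = 4 + 326 = 330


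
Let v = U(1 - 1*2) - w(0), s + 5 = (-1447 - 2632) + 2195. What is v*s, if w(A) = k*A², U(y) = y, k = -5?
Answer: 1889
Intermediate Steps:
w(A) = -5*A²
s = -1889 (s = -5 + ((-1447 - 2632) + 2195) = -5 + (-4079 + 2195) = -5 - 1884 = -1889)
v = -1 (v = (1 - 1*2) - (-5)*0² = (1 - 2) - (-5)*0 = -1 - 1*0 = -1 + 0 = -1)
v*s = -1*(-1889) = 1889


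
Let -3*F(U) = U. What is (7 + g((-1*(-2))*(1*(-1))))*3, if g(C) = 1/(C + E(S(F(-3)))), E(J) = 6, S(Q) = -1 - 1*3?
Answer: 87/4 ≈ 21.750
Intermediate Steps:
F(U) = -U/3
S(Q) = -4 (S(Q) = -1 - 3 = -4)
g(C) = 1/(6 + C) (g(C) = 1/(C + 6) = 1/(6 + C))
(7 + g((-1*(-2))*(1*(-1))))*3 = (7 + 1/(6 + (-1*(-2))*(1*(-1))))*3 = (7 + 1/(6 + 2*(-1)))*3 = (7 + 1/(6 - 2))*3 = (7 + 1/4)*3 = (29/4)*3 = 87/4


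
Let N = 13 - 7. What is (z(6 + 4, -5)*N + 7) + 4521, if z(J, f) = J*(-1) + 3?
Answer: 4486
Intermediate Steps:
N = 6
z(J, f) = 3 - J (z(J, f) = -J + 3 = 3 - J)
(z(6 + 4, -5)*N + 7) + 4521 = ((3 - (6 + 4))*6 + 7) + 4521 = ((3 - 1*10)*6 + 7) + 4521 = ((3 - 10)*6 + 7) + 4521 = (-7*6 + 7) + 4521 = (-42 + 7) + 4521 = -35 + 4521 = 4486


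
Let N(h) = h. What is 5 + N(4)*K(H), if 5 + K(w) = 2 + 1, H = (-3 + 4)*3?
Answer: -3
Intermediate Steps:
H = 3 (H = 1*3 = 3)
K(w) = -2 (K(w) = -5 + (2 + 1) = -5 + 3 = -2)
5 + N(4)*K(H) = 5 + 4*(-2) = 5 - 8 = -3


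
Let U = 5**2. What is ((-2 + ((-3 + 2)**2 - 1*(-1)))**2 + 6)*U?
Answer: 150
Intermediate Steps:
U = 25
((-2 + ((-3 + 2)**2 - 1*(-1)))**2 + 6)*U = ((-2 + ((-3 + 2)**2 - 1*(-1)))**2 + 6)*25 = ((-2 + ((-1)**2 + 1))**2 + 6)*25 = ((-2 + (1 + 1))**2 + 6)*25 = ((-2 + 2)**2 + 6)*25 = (0**2 + 6)*25 = (0 + 6)*25 = 6*25 = 150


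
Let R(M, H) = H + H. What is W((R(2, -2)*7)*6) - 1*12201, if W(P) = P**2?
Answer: 16023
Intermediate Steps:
R(M, H) = 2*H
W((R(2, -2)*7)*6) - 1*12201 = (((2*(-2))*7)*6)**2 - 1*12201 = (-4*7*6)**2 - 12201 = (-28*6)**2 - 12201 = (-168)**2 - 12201 = 28224 - 12201 = 16023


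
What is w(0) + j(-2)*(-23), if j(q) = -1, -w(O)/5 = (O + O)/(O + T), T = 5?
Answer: 23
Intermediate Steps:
w(O) = -10*O/(5 + O) (w(O) = -5*(O + O)/(O + 5) = -5*2*O/(5 + O) = -10*O/(5 + O))
w(0) + j(-2)*(-23) = -10*0/(5 + 0) - 1*(-23) = -10*0/5 + 23 = -10*0*⅕ + 23 = 0 + 23 = 23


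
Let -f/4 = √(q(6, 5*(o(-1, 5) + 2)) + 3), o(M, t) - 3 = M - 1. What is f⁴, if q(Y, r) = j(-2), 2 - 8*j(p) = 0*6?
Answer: 2704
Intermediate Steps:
o(M, t) = 2 + M (o(M, t) = 3 + (M - 1) = 3 + (-1 + M) = 2 + M)
j(p) = ¼ (j(p) = ¼ - 0*6 = ¼ - ⅛*0 = ¼ + 0 = ¼)
q(Y, r) = ¼
f = -2*√13 (f = -4*√(¼ + 3) = -2*√13 ≈ -7.2111)
f⁴ = (-2*√13)⁴ = 2704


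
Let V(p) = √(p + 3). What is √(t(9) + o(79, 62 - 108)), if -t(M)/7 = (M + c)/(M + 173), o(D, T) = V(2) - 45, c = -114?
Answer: √(-27690 + 676*√5)/26 ≈ 6.223*I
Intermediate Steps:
V(p) = √(3 + p)
o(D, T) = -45 + √5 (o(D, T) = √(3 + 2) - 45 = √5 - 45 = -45 + √5)
t(M) = -7*(-114 + M)/(173 + M) (t(M) = -7*(M - 114)/(M + 173) = -7*(-114 + M)/(173 + M))
√(t(9) + o(79, 62 - 108)) = √(7*(114 - 1*9)/(173 + 9) + (-45 + √5)) = √(7*(114 - 9)/182 + (-45 + √5)) = √(7*(1/182)*105 + (-45 + √5)) = √(105/26 + (-45 + √5)) = √(-1065/26 + √5)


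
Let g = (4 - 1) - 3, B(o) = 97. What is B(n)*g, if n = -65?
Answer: 0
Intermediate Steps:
g = 0 (g = 3 - 3 = 0)
B(n)*g = 97*0 = 0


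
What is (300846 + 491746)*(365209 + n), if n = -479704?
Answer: -90747821040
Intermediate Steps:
(300846 + 491746)*(365209 + n) = (300846 + 491746)*(365209 - 479704) = 792592*(-114495) = -90747821040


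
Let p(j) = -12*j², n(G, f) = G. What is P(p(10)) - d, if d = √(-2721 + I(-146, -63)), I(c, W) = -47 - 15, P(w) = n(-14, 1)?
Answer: -14 - 11*I*√23 ≈ -14.0 - 52.754*I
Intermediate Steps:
P(w) = -14
I(c, W) = -62
d = 11*I*√23 (d = √(-2721 - 62) = √(-2783) = 11*I*√23 ≈ 52.754*I)
P(p(10)) - d = -14 - 11*I*√23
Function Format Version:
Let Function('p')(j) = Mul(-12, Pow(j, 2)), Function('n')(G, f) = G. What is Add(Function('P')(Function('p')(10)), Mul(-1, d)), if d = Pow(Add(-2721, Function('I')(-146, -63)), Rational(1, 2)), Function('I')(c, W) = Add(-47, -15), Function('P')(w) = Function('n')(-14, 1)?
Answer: Add(-14, Mul(-11, I, Pow(23, Rational(1, 2)))) ≈ Add(-14.000, Mul(-52.754, I))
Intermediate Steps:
Function('P')(w) = -14
Function('I')(c, W) = -62
d = Mul(11, I, Pow(23, Rational(1, 2))) (d = Pow(Add(-2721, -62), Rational(1, 2)) = Pow(-2783, Rational(1, 2)) = Mul(11, I, Pow(23, Rational(1, 2))) ≈ Mul(52.754, I))
Add(Function('P')(Function('p')(10)), Mul(-1, d)) = Add(-14, Mul(-1, Mul(11, I, Pow(23, Rational(1, 2))))) = Add(-14, Mul(-11, I, Pow(23, Rational(1, 2))))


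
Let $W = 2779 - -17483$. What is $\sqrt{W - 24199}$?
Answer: $i \sqrt{3937} \approx 62.746 i$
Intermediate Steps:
$W = 20262$ ($W = 2779 + 17483 = 20262$)
$\sqrt{W - 24199} = \sqrt{20262 - 24199} = \sqrt{-3937} = i \sqrt{3937}$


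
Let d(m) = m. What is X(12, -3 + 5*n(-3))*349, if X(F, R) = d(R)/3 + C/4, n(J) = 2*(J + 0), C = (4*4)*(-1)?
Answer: -5235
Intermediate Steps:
C = -16 (C = 16*(-1) = -16)
n(J) = 2*J
X(F, R) = -4 + R/3 (X(F, R) = R/3 - 16/4 = R*(⅓) - 16*¼ = R/3 - 4 = -4 + R/3)
X(12, -3 + 5*n(-3))*349 = (-4 + (-3 + 5*(2*(-3)))/3)*349 = (-4 + (-3 + 5*(-6))/3)*349 = (-4 + (-3 - 30)/3)*349 = (-4 + (⅓)*(-33))*349 = (-4 - 11)*349 = -15*349 = -5235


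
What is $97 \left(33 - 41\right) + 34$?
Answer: $-742$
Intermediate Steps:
$97 \left(33 - 41\right) + 34 = 97 \left(-8\right) + 34 = -776 + 34 = -742$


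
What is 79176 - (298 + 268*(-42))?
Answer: 90134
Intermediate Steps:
79176 - (298 + 268*(-42)) = 79176 - (298 - 11256) = 79176 - 1*(-10958) = 79176 + 10958 = 90134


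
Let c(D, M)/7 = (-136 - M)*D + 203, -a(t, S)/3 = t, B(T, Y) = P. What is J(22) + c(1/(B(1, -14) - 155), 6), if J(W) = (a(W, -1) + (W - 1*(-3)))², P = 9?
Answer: 226943/73 ≈ 3108.8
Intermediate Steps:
B(T, Y) = 9
a(t, S) = -3*t
J(W) = (3 - 2*W)² (J(W) = (-3*W + (W - 1*(-3)))² = (-3*W + (W + 3))² = (-3*W + (3 + W))² = (3 - 2*W)²)
c(D, M) = 1421 + 7*D*(-136 - M) (c(D, M) = 7*((-136 - M)*D + 203) = 7*(D*(-136 - M) + 203) = 7*(203 + D*(-136 - M)) = 1421 + 7*D*(-136 - M))
J(22) + c(1/(B(1, -14) - 155), 6) = (3 - 2*22)² + (1421 - 952/(9 - 155) - 7*6/(9 - 155)) = (3 - 44)² + (1421 - 952/(-146) - 7*6/(-146)) = (-41)² + (1421 - 952*(-1/146) - 7*(-1/146)*6) = 1681 + (1421 + 476/73 + 21/73) = 1681 + 104230/73 = 226943/73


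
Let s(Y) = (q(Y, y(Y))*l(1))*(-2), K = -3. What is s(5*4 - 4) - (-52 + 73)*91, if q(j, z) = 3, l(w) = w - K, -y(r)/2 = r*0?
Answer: -1935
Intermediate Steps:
y(r) = 0 (y(r) = -2*r*0 = -2*0 = 0)
l(w) = 3 + w (l(w) = w - 1*(-3) = w + 3 = 3 + w)
s(Y) = -24 (s(Y) = (3*(3 + 1))*(-2) = (3*4)*(-2) = 12*(-2) = -24)
s(5*4 - 4) - (-52 + 73)*91 = -24 - (-52 + 73)*91 = -24 - 21*91 = -24 - 1*1911 = -24 - 1911 = -1935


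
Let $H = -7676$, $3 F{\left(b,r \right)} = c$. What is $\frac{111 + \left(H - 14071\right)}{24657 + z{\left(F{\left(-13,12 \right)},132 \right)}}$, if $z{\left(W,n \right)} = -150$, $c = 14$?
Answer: $- \frac{2404}{2723} \approx -0.88285$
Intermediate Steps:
$F{\left(b,r \right)} = \frac{14}{3}$ ($F{\left(b,r \right)} = \frac{1}{3} \cdot 14 = \frac{14}{3}$)
$\frac{111 + \left(H - 14071\right)}{24657 + z{\left(F{\left(-13,12 \right)},132 \right)}} = \frac{111 - 21747}{24657 - 150} = \frac{111 - 21747}{24507} = \left(-21636\right) \frac{1}{24507} = - \frac{2404}{2723}$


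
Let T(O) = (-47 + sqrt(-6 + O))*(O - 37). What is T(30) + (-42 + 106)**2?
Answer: 4425 - 14*sqrt(6) ≈ 4390.7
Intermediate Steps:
T(O) = (-47 + sqrt(-6 + O))*(-37 + O)
T(30) + (-42 + 106)**2 = (1739 - 47*30 - 37*sqrt(-6 + 30) + 30*sqrt(-6 + 30)) + (-42 + 106)**2 = (1739 - 1410 - 74*sqrt(6) + 30*sqrt(24)) + 64**2 = (1739 - 1410 - 74*sqrt(6) + 30*(2*sqrt(6))) + 4096 = (1739 - 1410 - 74*sqrt(6) + 60*sqrt(6)) + 4096 = (329 - 14*sqrt(6)) + 4096 = 4425 - 14*sqrt(6)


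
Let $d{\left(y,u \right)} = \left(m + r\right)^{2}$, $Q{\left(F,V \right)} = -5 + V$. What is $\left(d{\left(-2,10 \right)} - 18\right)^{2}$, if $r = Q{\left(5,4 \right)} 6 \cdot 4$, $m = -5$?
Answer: $677329$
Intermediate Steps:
$r = -24$ ($r = \left(-5 + 4\right) 6 \cdot 4 = \left(-1\right) 6 \cdot 4 = \left(-6\right) 4 = -24$)
$d{\left(y,u \right)} = 841$ ($d{\left(y,u \right)} = \left(-5 - 24\right)^{2} = \left(-29\right)^{2} = 841$)
$\left(d{\left(-2,10 \right)} - 18\right)^{2} = \left(841 - 18\right)^{2} = 823^{2} = 677329$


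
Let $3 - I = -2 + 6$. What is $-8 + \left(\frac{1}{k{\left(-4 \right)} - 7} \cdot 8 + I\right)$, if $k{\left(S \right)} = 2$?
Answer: $- \frac{53}{5} \approx -10.6$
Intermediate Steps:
$I = -1$ ($I = 3 - \left(-2 + 6\right) = 3 - 4 = -1$)
$-8 + \left(\frac{1}{k{\left(-4 \right)} - 7} \cdot 8 + I\right) = -8 + \left(\frac{1}{2 - 7} \cdot 8 - 1\right) = -8 + \left(\frac{1}{-5} \cdot 8 - 1\right) = -8 - \frac{13}{5} = - \frac{53}{5}$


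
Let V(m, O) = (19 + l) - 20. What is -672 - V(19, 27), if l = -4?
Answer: -667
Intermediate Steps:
V(m, O) = -5 (V(m, O) = (19 - 4) - 20 = 15 - 20 = -5)
-672 - V(19, 27) = -672 - 1*(-5) = -672 + 5 = -667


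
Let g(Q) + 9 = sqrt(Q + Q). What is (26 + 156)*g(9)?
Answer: -1638 + 546*sqrt(2) ≈ -865.84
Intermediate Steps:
g(Q) = -9 + sqrt(2)*sqrt(Q) (g(Q) = -9 + sqrt(Q + Q) = -9 + sqrt(2*Q) = -9 + sqrt(2)*sqrt(Q))
(26 + 156)*g(9) = (26 + 156)*(-9 + sqrt(2)*sqrt(9)) = 182*(-9 + sqrt(2)*3) = 182*(-9 + 3*sqrt(2)) = -1638 + 546*sqrt(2)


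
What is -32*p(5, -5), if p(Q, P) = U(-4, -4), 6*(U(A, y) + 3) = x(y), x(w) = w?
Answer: 352/3 ≈ 117.33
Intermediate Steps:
U(A, y) = -3 + y/6
p(Q, P) = -11/3 (p(Q, P) = -3 + (⅙)*(-4) = -3 - ⅔ = -11/3)
-32*p(5, -5) = -32*(-11/3) = 352/3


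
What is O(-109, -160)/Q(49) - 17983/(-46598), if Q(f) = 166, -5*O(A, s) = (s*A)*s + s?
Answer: 13004944077/3867634 ≈ 3362.5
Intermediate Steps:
O(A, s) = -s/5 - A*s²/5 (O(A, s) = -((s*A)*s + s)/5 = -((A*s)*s + s)/5 = -(A*s² + s)/5 = -(s + A*s²)/5 = -s/5 - A*s²/5)
O(-109, -160)/Q(49) - 17983/(-46598) = -⅕*(-160)*(1 - 109*(-160))/166 - 17983/(-46598) = -⅕*(-160)*(1 + 17440)*(1/166) - 17983*(-1/46598) = -⅕*(-160)*17441*(1/166) + 17983/46598 = 558112*(1/166) + 17983/46598 = 279056/83 + 17983/46598 = 13004944077/3867634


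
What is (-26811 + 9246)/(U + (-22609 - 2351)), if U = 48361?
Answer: -17565/23401 ≈ -0.75061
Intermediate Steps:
(-26811 + 9246)/(U + (-22609 - 2351)) = (-26811 + 9246)/(48361 + (-22609 - 2351)) = -17565/(48361 - 24960) = -17565/23401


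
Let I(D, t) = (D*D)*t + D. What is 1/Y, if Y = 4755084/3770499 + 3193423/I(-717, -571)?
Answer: 368937716647488/461264294425649 ≈ 0.79984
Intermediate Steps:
I(D, t) = D + t*D**2 (I(D, t) = D**2*t + D = t*D**2 + D = D + t*D**2)
Y = 461264294425649/368937716647488 (Y = 4755084/3770499 + 3193423/((-717*(1 - 717*(-571)))) = 4755084*(1/3770499) + 3193423/((-717*(1 + 409407))) = 1585028/1256833 + 3193423/((-717*409408)) = 1585028/1256833 + 3193423/(-293545536) = 1585028/1256833 + 3193423*(-1/293545536) = 1585028/1256833 - 3193423/293545536 = 461264294425649/368937716647488 ≈ 1.2502)
1/Y = 1/(461264294425649/368937716647488) = 368937716647488/461264294425649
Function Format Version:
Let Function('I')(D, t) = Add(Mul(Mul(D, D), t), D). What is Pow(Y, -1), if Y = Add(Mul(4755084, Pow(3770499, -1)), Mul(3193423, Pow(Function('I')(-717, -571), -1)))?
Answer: Rational(368937716647488, 461264294425649) ≈ 0.79984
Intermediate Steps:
Function('I')(D, t) = Add(D, Mul(t, Pow(D, 2))) (Function('I')(D, t) = Add(Mul(Pow(D, 2), t), D) = Add(Mul(t, Pow(D, 2)), D) = Add(D, Mul(t, Pow(D, 2))))
Y = Rational(461264294425649, 368937716647488) (Y = Add(Mul(4755084, Pow(3770499, -1)), Mul(3193423, Pow(Mul(-717, Add(1, Mul(-717, -571))), -1))) = Add(Mul(4755084, Rational(1, 3770499)), Mul(3193423, Pow(Mul(-717, Add(1, 409407)), -1))) = Add(Rational(1585028, 1256833), Mul(3193423, Pow(Mul(-717, 409408), -1))) = Add(Rational(1585028, 1256833), Mul(3193423, Pow(-293545536, -1))) = Add(Rational(1585028, 1256833), Mul(3193423, Rational(-1, 293545536))) = Add(Rational(1585028, 1256833), Rational(-3193423, 293545536)) = Rational(461264294425649, 368937716647488) ≈ 1.2502)
Pow(Y, -1) = Pow(Rational(461264294425649, 368937716647488), -1) = Rational(368937716647488, 461264294425649)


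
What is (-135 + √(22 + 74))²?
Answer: 18321 - 1080*√6 ≈ 15676.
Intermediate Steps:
(-135 + √(22 + 74))² = (-135 + √96)² = (-135 + 4*√6)²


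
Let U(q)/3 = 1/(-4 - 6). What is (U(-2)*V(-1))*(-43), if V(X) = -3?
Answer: -387/10 ≈ -38.700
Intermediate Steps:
U(q) = -3/10 (U(q) = 3/(-4 - 6) = 3/(-10) = 3*(-1/10) = -3/10)
(U(-2)*V(-1))*(-43) = -3/10*(-3)*(-43) = (9/10)*(-43) = -387/10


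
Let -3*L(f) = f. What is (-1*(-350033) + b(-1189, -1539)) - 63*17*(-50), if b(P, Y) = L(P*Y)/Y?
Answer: 1211938/3 ≈ 4.0398e+5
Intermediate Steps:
L(f) = -f/3
b(P, Y) = -P/3 (b(P, Y) = (-P*Y/3)/Y = -P/3)
(-1*(-350033) + b(-1189, -1539)) - 63*17*(-50) = (-1*(-350033) - 1/3*(-1189)) - 63*17*(-50) = (350033 + 1189/3) - 1071*(-50) = 1051288/3 + 53550 = 1211938/3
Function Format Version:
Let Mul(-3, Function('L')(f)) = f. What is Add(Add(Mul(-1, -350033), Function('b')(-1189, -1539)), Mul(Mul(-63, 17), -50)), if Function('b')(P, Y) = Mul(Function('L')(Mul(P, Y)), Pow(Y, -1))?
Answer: Rational(1211938, 3) ≈ 4.0398e+5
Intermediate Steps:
Function('L')(f) = Mul(Rational(-1, 3), f)
Function('b')(P, Y) = Mul(Rational(-1, 3), P) (Function('b')(P, Y) = Mul(Mul(Rational(-1, 3), Mul(P, Y)), Pow(Y, -1)) = Mul(Mul(Rational(-1, 3), P, Y), Pow(Y, -1)) = Mul(Rational(-1, 3), P))
Add(Add(Mul(-1, -350033), Function('b')(-1189, -1539)), Mul(Mul(-63, 17), -50)) = Add(Add(Mul(-1, -350033), Mul(Rational(-1, 3), -1189)), Mul(Mul(-63, 17), -50)) = Add(Add(350033, Rational(1189, 3)), Mul(-1071, -50)) = Add(Rational(1051288, 3), 53550) = Rational(1211938, 3)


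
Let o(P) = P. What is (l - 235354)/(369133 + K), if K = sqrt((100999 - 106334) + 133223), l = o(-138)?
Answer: -86927868436/136259043801 + 941968*sqrt(7993)/136259043801 ≈ -0.63734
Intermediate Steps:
l = -138
K = 4*sqrt(7993) (K = sqrt(-5335 + 133223) = sqrt(127888) = 4*sqrt(7993) ≈ 357.61)
(l - 235354)/(369133 + K) = (-138 - 235354)/(369133 + 4*sqrt(7993)) = -235492/(369133 + 4*sqrt(7993))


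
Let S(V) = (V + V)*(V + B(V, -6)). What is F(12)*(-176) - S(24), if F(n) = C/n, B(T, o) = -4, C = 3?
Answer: -1004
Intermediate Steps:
F(n) = 3/n
S(V) = 2*V*(-4 + V) (S(V) = (V + V)*(V - 4) = (2*V)*(-4 + V) = 2*V*(-4 + V))
F(12)*(-176) - S(24) = (3/12)*(-176) - 2*24*(-4 + 24) = (3*(1/12))*(-176) - 2*24*20 = (¼)*(-176) - 1*960 = -44 - 960 = -1004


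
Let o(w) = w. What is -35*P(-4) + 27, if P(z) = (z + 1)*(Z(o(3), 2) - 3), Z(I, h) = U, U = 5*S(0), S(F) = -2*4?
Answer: -4488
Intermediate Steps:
S(F) = -8
U = -40 (U = 5*(-8) = -40)
Z(I, h) = -40
P(z) = -43 - 43*z (P(z) = (z + 1)*(-40 - 3) = (1 + z)*(-43) = -43 - 43*z)
-35*P(-4) + 27 = -35*(-43 - 43*(-4)) + 27 = -35*(-43 + 172) + 27 = -35*129 + 27 = -4515 + 27 = -4488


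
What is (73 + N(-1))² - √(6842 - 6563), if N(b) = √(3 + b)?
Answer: (73 + √2)² - 3*√31 ≈ 5520.8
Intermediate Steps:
(73 + N(-1))² - √(6842 - 6563) = (73 + √(3 - 1))² - √(6842 - 6563) = (73 + √2)² - √279 = (73 + √2)² - 3*√31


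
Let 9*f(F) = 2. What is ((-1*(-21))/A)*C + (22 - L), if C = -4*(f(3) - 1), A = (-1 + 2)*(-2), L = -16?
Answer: 16/3 ≈ 5.3333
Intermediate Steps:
f(F) = 2/9 (f(F) = (⅑)*2 = 2/9)
A = -2 (A = 1*(-2) = -2)
C = 28/9 (C = -4*(2/9 - 1) = -4*(-7/9) = 28/9 ≈ 3.1111)
((-1*(-21))/A)*C + (22 - L) = (-1*(-21)/(-2))*(28/9) + (22 - 1*(-16)) = (21*(-½))*(28/9) + (22 + 16) = -21/2*28/9 + 38 = -98/3 + 38 = 16/3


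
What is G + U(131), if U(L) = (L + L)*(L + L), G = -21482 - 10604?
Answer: 36558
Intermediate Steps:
G = -32086
U(L) = 4*L**2 (U(L) = (2*L)*(2*L) = 4*L**2)
G + U(131) = -32086 + 4*131**2 = -32086 + 4*17161 = -32086 + 68644 = 36558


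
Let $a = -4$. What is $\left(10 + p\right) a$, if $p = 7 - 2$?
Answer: $-60$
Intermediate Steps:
$p = 5$
$\left(10 + p\right) a = \left(10 + 5\right) \left(-4\right) = 15 \left(-4\right) = -60$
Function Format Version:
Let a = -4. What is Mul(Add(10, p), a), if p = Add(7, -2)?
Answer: -60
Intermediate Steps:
p = 5
Mul(Add(10, p), a) = Mul(Add(10, 5), -4) = Mul(15, -4) = -60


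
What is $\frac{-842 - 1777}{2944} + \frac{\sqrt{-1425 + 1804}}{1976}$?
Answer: $- \frac{2619}{2944} + \frac{\sqrt{379}}{1976} \approx -0.87975$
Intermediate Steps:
$\frac{-842 - 1777}{2944} + \frac{\sqrt{-1425 + 1804}}{1976} = \left(-842 - 1777\right) \frac{1}{2944} + \sqrt{379} \cdot \frac{1}{1976} = \left(-2619\right) \frac{1}{2944} + \frac{\sqrt{379}}{1976} = - \frac{2619}{2944} + \frac{\sqrt{379}}{1976}$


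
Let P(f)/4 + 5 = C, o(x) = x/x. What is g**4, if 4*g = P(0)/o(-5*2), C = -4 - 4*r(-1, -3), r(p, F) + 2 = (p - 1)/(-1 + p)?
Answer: 625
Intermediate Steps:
r(p, F) = -1 (r(p, F) = -2 + (p - 1)/(-1 + p) = -2 + (-1 + p)/(-1 + p) = -2 + 1 = -1)
C = 0 (C = -4 - 4*(-1) = -4 + 4 = 0)
o(x) = 1
P(f) = -20 (P(f) = -20 + 4*0 = -20 + 0 = -20)
g = -5 (g = (-20/1)/4 = (-20*1)/4 = (1/4)*(-20) = -5)
g**4 = (-5)**4 = 625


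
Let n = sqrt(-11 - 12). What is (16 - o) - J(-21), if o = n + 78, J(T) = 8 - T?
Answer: -91 - I*sqrt(23) ≈ -91.0 - 4.7958*I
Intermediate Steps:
n = I*sqrt(23) (n = sqrt(-23) = I*sqrt(23) ≈ 4.7958*I)
o = 78 + I*sqrt(23) (o = I*sqrt(23) + 78 = 78 + I*sqrt(23) ≈ 78.0 + 4.7958*I)
(16 - o) - J(-21) = (16 - (78 + I*sqrt(23))) - (8 - 1*(-21)) = (16 + (-78 - I*sqrt(23))) - (8 + 21) = (-62 - I*sqrt(23)) - 1*29 = (-62 - I*sqrt(23)) - 29 = -91 - I*sqrt(23)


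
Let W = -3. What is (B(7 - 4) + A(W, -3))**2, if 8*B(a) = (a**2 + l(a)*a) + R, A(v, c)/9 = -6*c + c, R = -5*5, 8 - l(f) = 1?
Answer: 1177225/64 ≈ 18394.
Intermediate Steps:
l(f) = 7 (l(f) = 8 - 1*1 = 8 - 1 = 7)
R = -25
A(v, c) = -45*c (A(v, c) = 9*(-6*c + c) = 9*(-5*c) = -45*c)
B(a) = -25/8 + a**2/8 + 7*a/8 (B(a) = ((a**2 + 7*a) - 25)/8 = (-25 + a**2 + 7*a)/8 = -25/8 + a**2/8 + 7*a/8)
(B(7 - 4) + A(W, -3))**2 = ((-25/8 + (7 - 4)**2/8 + 7*(7 - 4)/8) - 45*(-3))**2 = ((-25/8 + (1/8)*3**2 + (7/8)*3) + 135)**2 = ((-25/8 + (1/8)*9 + 21/8) + 135)**2 = ((-25/8 + 9/8 + 21/8) + 135)**2 = (5/8 + 135)**2 = (1085/8)**2 = 1177225/64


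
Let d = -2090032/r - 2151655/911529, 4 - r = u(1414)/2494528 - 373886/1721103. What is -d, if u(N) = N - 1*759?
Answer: 8179386658266582896335097/16503141639014063991 ≈ 4.9563e+5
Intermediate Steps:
u(N) = -759 + N (u(N) = N - 759 = -759 + N)
r = 18104900270879/4293339624384 (r = 4 - ((-759 + 1414)/2494528 - 373886/1721103) = 4 - (655*(1/2494528) - 373886*1/1721103) = 4 - (655/2494528 - 373886/1721103) = 4 - 1*(-931541773343/4293339624384) = 4 + 931541773343/4293339624384 = 18104900270879/4293339624384 ≈ 4.2170)
d = -8179386658266582896335097/16503141639014063991 (d = -2090032/18104900270879/4293339624384 - 2151655/911529 = -2090032*4293339624384/18104900270879 - 2151655*1/911529 = -8973217201830540288/18104900270879 - 2151655/911529 = -8179386658266582896335097/16503141639014063991 ≈ -4.9563e+5)
-d = -1*(-8179386658266582896335097/16503141639014063991) = 8179386658266582896335097/16503141639014063991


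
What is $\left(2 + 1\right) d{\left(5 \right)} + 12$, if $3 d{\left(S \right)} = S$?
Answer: $17$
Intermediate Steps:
$d{\left(S \right)} = \frac{S}{3}$
$\left(2 + 1\right) d{\left(5 \right)} + 12 = \left(2 + 1\right) \frac{1}{3} \cdot 5 + 12 = 3 \cdot \frac{5}{3} + 12 = 5 + 12 = 17$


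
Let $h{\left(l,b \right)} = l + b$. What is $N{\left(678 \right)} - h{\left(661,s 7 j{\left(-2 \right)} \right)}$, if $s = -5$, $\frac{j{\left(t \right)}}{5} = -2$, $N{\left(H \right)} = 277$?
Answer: $-734$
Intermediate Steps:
$j{\left(t \right)} = -10$ ($j{\left(t \right)} = 5 \left(-2\right) = -10$)
$h{\left(l,b \right)} = b + l$
$N{\left(678 \right)} - h{\left(661,s 7 j{\left(-2 \right)} \right)} = 277 - \left(\left(-5\right) 7 \left(-10\right) + 661\right) = 277 - \left(\left(-35\right) \left(-10\right) + 661\right) = 277 - \left(350 + 661\right) = 277 - 1011 = -734$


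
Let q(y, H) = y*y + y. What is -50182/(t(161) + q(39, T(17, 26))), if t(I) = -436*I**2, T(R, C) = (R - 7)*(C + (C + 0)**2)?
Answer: 25091/5649998 ≈ 0.0044409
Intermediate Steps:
T(R, C) = (-7 + R)*(C + C**2)
q(y, H) = y + y**2 (q(y, H) = y**2 + y = y + y**2)
-50182/(t(161) + q(39, T(17, 26))) = -50182/(-436*161**2 + 39*(1 + 39)) = -50182/(-436*25921 + 39*40) = -50182/(-11301556 + 1560) = -50182/(-11299996) = -50182*(-1/11299996) = 25091/5649998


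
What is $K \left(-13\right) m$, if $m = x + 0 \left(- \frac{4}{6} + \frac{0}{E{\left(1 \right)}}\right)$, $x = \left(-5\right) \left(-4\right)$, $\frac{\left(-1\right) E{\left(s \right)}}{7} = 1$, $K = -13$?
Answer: $3380$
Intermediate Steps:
$E{\left(s \right)} = -7$ ($E{\left(s \right)} = \left(-7\right) 1 = -7$)
$x = 20$
$m = 20$ ($m = 20 + 0 \left(- \frac{4}{6} + \frac{0}{-7}\right) = 20 + 0 \left(\left(-4\right) \frac{1}{6} + 0 \left(- \frac{1}{7}\right)\right) = 20 + 0 \left(- \frac{2}{3} + 0\right) = 20 + 0 \left(- \frac{2}{3}\right) = 20 + 0 = 20$)
$K \left(-13\right) m = \left(-13\right) \left(-13\right) 20 = 169 \cdot 20 = 3380$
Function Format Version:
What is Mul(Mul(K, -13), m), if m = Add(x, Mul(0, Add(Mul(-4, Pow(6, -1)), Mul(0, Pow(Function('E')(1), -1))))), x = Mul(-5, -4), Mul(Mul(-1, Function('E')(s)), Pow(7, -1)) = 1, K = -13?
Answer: 3380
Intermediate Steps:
Function('E')(s) = -7 (Function('E')(s) = Mul(-7, 1) = -7)
x = 20
m = 20 (m = Add(20, Mul(0, Add(Mul(-4, Pow(6, -1)), Mul(0, Pow(-7, -1))))) = Add(20, Mul(0, Add(Mul(-4, Rational(1, 6)), Mul(0, Rational(-1, 7))))) = Add(20, Mul(0, Add(Rational(-2, 3), 0))) = Add(20, Mul(0, Rational(-2, 3))) = Add(20, 0) = 20)
Mul(Mul(K, -13), m) = Mul(Mul(-13, -13), 20) = Mul(169, 20) = 3380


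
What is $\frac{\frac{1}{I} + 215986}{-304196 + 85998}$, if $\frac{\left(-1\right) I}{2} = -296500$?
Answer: $- \frac{128079698001}{129391414000} \approx -0.98986$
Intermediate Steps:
$I = 593000$ ($I = \left(-2\right) \left(-296500\right) = 593000$)
$\frac{\frac{1}{I} + 215986}{-304196 + 85998} = \frac{\frac{1}{593000} + 215986}{-304196 + 85998} = \frac{\frac{1}{593000} + 215986}{-218198} = \frac{128079698001}{593000} \left(- \frac{1}{218198}\right) = - \frac{128079698001}{129391414000}$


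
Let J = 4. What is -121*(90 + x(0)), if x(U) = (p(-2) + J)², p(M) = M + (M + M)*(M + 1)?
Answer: -15246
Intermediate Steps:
p(M) = M + 2*M*(1 + M) (p(M) = M + (2*M)*(1 + M) = M + 2*M*(1 + M))
x(U) = 36 (x(U) = (-2*(3 + 2*(-2)) + 4)² = (-2*(3 - 4) + 4)² = (-2*(-1) + 4)² = (2 + 4)² = 6² = 36)
-121*(90 + x(0)) = -121*(90 + 36) = -121*126 = -15246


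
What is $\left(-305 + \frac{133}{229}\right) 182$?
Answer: $- \frac{12687584}{229} \approx -55404.0$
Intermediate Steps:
$\left(-305 + \frac{133}{229}\right) 182 = \left(- \frac{69712}{229}\right) 182 = - \frac{12687584}{229}$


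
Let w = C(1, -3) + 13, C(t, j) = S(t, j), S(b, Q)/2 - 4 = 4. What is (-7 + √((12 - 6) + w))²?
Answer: (7 - √35)² ≈ 1.1749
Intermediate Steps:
S(b, Q) = 16 (S(b, Q) = 8 + 2*4 = 8 + 8 = 16)
C(t, j) = 16
w = 29 (w = 16 + 13 = 29)
(-7 + √((12 - 6) + w))² = (-7 + √((12 - 6) + 29))² = (-7 + √(6 + 29))² = (-7 + √35)²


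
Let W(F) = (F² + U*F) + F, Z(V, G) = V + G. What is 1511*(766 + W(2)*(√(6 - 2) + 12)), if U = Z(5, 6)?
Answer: 1749738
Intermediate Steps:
Z(V, G) = G + V
U = 11 (U = 6 + 5 = 11)
W(F) = F² + 12*F (W(F) = (F² + 11*F) + F = F² + 12*F)
1511*(766 + W(2)*(√(6 - 2) + 12)) = 1511*(766 + (2*(12 + 2))*(√(6 - 2) + 12)) = 1511*(766 + (2*14)*(√4 + 12)) = 1511*(766 + 28*(2 + 12)) = 1511*(766 + 28*14) = 1511*(766 + 392) = 1511*1158 = 1749738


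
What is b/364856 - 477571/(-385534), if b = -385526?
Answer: 6402815973/35166098276 ≈ 0.18207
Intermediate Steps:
b/364856 - 477571/(-385534) = -385526/364856 - 477571/(-385534) = -385526*1/364856 - 477571*(-1/385534) = -192763/182428 + 477571/385534 = 6402815973/35166098276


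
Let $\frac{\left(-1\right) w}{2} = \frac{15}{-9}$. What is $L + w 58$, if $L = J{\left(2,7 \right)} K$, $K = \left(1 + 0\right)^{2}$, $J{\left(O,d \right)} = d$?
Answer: $\frac{601}{3} \approx 200.33$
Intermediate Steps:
$K = 1$ ($K = 1^{2} = 1$)
$L = 7$ ($L = 7 \cdot 1 = 7$)
$w = \frac{10}{3}$ ($w = - 2 \frac{15}{-9} = - 2 \cdot 15 \left(- \frac{1}{9}\right) = \left(-2\right) \left(- \frac{5}{3}\right) = \frac{10}{3} \approx 3.3333$)
$L + w 58 = 7 + \frac{10}{3} \cdot 58 = 7 + \frac{580}{3} = \frac{601}{3}$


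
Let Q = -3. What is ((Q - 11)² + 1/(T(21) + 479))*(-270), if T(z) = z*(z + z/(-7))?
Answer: -45352710/857 ≈ -52920.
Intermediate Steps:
T(z) = 6*z²/7 (T(z) = z*(z + z*(-⅐)) = z*(z - z/7) = z*(6*z/7) = 6*z²/7)
((Q - 11)² + 1/(T(21) + 479))*(-270) = ((-3 - 11)² + 1/((6/7)*21² + 479))*(-270) = ((-14)² + 1/((6/7)*441 + 479))*(-270) = (196 + 1/(378 + 479))*(-270) = (196 + 1/857)*(-270) = (167973/857)*(-270) = -45352710/857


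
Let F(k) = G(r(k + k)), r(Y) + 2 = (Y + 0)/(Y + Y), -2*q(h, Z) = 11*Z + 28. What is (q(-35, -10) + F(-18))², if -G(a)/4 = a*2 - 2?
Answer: 3721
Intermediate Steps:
q(h, Z) = -14 - 11*Z/2 (q(h, Z) = -(11*Z + 28)/2 = -(28 + 11*Z)/2 = -14 - 11*Z/2)
r(Y) = -3/2 (r(Y) = -2 + (Y + 0)/(Y + Y) = -2 + Y/((2*Y)) = -2 + Y*(1/(2*Y)) = -2 + ½ = -3/2)
G(a) = 8 - 8*a (G(a) = -4*(a*2 - 2) = -4*(2*a - 2) = -4*(-2 + 2*a) = 8 - 8*a)
F(k) = 20 (F(k) = 8 - 8*(-3/2) = 8 + 12 = 20)
(q(-35, -10) + F(-18))² = ((-14 - 11/2*(-10)) + 20)² = ((-14 + 55) + 20)² = (41 + 20)² = 61² = 3721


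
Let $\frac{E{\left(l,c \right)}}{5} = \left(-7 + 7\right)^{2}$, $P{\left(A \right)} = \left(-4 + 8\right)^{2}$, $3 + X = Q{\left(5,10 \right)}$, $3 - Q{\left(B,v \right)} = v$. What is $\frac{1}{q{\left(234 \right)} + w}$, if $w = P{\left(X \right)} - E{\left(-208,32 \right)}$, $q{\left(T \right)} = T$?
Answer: $\frac{1}{250} \approx 0.004$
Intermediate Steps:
$Q{\left(B,v \right)} = 3 - v$
$X = -10$ ($X = -3 + \left(3 - 10\right) = -3 - 7 = -10$)
$P{\left(A \right)} = 16$ ($P{\left(A \right)} = 4^{2} = 16$)
$E{\left(l,c \right)} = 0$ ($E{\left(l,c \right)} = 5 \left(-7 + 7\right)^{2} = 5 \cdot 0^{2} = 5 \cdot 0 = 0$)
$w = 16$ ($w = 16 - 0 = 16 + 0 = 16$)
$\frac{1}{q{\left(234 \right)} + w} = \frac{1}{234 + 16} = \frac{1}{250}$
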